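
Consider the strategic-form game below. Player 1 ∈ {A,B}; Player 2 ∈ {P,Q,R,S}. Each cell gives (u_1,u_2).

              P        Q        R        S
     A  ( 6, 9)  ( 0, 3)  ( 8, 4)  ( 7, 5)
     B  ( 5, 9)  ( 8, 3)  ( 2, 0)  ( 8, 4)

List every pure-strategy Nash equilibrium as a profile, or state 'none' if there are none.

Nash profiles: (A,P)

(A,P): NE
(A,Q): not NE [P1→B gives 8>0; P2→P gives 9>3]
(A,R): not NE [P2→P gives 9>4]
(A,S): not NE [P1→B gives 8>7; P2→P gives 9>5]
(B,P): not NE [P1→A gives 6>5]
(B,Q): not NE [P2→P gives 9>3]
(B,R): not NE [P1→A gives 8>2; P2→P gives 9>0]
(B,S): not NE [P2→P gives 9>4]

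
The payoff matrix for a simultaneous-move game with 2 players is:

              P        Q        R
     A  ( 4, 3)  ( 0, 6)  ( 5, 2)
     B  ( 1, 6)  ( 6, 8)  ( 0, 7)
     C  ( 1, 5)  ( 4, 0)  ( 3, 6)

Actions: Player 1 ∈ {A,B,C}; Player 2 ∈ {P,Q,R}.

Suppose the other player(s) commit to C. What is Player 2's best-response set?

argmax u_2 = {R}

u_2(P vs C) = 5
u_2(Q vs C) = 0
u_2(R vs C) = 6
max payoff 6 at {R}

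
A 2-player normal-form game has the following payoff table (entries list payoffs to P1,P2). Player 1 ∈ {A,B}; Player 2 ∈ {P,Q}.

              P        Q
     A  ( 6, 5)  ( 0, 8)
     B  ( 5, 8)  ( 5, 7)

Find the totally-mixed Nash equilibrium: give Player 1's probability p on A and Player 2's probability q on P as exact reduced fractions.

p=1/4, q=5/6

P1 indiff ⇒ q·6+(1-q)·0 = q·5+(1-q)·5 ⇒ q(1) = (1-q)(5) ⇒ q = 5/6
P2 indiff ⇒ p·5+(1-p)·8 = p·8+(1-p)·7 ⇒ p(-3) = (1-p)(-1) ⇒ p = 1/4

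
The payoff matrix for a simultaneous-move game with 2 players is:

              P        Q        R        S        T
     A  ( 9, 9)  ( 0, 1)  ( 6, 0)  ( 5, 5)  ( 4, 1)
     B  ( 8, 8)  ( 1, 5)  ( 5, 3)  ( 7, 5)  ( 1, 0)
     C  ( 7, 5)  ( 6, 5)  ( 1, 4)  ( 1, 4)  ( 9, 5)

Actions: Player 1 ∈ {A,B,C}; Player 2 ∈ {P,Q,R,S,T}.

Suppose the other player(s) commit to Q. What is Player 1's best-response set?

u_1(A vs Q) = 0
u_1(B vs Q) = 1
u_1(C vs Q) = 6
max payoff 6 at {C}

argmax u_1 = {C}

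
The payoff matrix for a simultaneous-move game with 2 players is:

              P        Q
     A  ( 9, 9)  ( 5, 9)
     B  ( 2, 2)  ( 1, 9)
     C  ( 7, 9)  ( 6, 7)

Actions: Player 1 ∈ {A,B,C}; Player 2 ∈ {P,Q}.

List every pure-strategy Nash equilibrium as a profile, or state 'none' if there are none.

(A,P): NE
(A,Q): not NE [P1→C gives 6>5]
(B,P): not NE [P1→A gives 9>2; P2→Q gives 9>2]
(B,Q): not NE [P1→C gives 6>1]
(C,P): not NE [P1→A gives 9>7]
(C,Q): not NE [P2→P gives 9>7]

Nash profiles: (A,P)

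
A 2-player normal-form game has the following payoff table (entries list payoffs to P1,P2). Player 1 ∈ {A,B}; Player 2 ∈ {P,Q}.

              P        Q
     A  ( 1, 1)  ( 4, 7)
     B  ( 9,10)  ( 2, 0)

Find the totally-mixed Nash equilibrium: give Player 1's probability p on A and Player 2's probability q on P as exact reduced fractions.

(p,q) = (5/8, 1/5)

P1 indiff ⇒ q·1+(1-q)·4 = q·9+(1-q)·2 ⇒ q(-8) = (1-q)(-2) ⇒ q = 1/5
P2 indiff ⇒ p·1+(1-p)·10 = p·7+(1-p)·0 ⇒ p(-6) = (1-p)(-10) ⇒ p = 5/8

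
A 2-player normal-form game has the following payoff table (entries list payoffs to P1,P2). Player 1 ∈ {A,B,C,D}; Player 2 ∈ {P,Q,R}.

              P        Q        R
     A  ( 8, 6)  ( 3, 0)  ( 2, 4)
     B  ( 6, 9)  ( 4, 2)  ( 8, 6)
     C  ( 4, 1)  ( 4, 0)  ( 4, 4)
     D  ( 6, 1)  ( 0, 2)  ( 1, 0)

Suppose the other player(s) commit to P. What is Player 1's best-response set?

u_1(A vs P) = 8
u_1(B vs P) = 6
u_1(C vs P) = 4
u_1(D vs P) = 6
max payoff 8 at {A}

P1 best: {A}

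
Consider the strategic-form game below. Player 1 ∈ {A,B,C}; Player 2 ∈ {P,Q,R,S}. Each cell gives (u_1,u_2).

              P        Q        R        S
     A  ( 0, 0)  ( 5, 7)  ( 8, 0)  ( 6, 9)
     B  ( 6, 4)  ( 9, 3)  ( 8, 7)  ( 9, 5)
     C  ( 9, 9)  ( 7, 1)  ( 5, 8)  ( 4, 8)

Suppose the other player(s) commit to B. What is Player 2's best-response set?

u_2(P vs B) = 4
u_2(Q vs B) = 3
u_2(R vs B) = 7
u_2(S vs B) = 5
max payoff 7 at {R}

P2 best: {R}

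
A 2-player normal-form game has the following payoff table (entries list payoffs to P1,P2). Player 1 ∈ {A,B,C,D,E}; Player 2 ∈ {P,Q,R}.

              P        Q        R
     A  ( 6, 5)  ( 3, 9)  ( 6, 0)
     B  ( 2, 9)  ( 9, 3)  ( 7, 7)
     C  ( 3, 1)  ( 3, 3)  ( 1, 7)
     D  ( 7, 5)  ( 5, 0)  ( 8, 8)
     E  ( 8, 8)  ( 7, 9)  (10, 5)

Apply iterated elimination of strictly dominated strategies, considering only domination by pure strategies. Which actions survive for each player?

P1 drop A (D beats it: P:7>6 Q:5>3 R:8>6)
P1 drop C (D beats it: P:7>3 Q:5>3 R:8>1)
P1 drop D (E beats it: P:8>7 Q:7>5 R:10>8)
P2 drop R (P beats it: B:9>7 E:8>5)
P1→{B,E} P2→{P,Q}

Survivors P1:{B,E} P2:{P,Q}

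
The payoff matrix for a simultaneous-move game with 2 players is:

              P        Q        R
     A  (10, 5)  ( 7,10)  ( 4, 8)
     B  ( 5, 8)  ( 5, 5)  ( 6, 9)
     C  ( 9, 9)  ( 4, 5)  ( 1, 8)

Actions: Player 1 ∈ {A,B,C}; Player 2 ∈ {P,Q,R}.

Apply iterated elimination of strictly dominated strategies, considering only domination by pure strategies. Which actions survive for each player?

P1 drop C (A beats it: P:10>9 Q:7>4 R:4>1)
P2 drop P (R beats it: A:8>5 B:9>8)
P1→{A,B} P2→{Q,R}

Survivors P1:{A,B} P2:{Q,R}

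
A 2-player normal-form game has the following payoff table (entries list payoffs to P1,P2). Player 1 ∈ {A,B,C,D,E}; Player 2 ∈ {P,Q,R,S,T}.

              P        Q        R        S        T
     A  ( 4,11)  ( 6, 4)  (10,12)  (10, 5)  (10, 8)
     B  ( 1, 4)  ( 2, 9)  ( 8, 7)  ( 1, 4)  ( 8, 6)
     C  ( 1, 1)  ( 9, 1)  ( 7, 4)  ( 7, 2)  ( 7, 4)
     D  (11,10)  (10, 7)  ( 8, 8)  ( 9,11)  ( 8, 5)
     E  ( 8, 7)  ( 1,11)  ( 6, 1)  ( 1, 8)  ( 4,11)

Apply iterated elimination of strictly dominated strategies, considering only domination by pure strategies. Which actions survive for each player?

Remaining: P1:{A,D} P2:{P,R,S}

P1 drop B (A beats it: P:4>1 Q:6>2 R:10>8 S:10>1 T:10>8)
P1 drop C (D beats it: P:11>1 Q:10>9 R:8>7 S:9>7 T:8>7)
P1 drop E (D beats it: P:11>8 Q:10>1 R:8>6 S:9>1 T:8>4)
P2 drop Q (P beats it: A:11>4 D:10>7)
P2 drop T (P beats it: A:11>8 D:10>5)
P1→{A,D} P2→{P,R,S}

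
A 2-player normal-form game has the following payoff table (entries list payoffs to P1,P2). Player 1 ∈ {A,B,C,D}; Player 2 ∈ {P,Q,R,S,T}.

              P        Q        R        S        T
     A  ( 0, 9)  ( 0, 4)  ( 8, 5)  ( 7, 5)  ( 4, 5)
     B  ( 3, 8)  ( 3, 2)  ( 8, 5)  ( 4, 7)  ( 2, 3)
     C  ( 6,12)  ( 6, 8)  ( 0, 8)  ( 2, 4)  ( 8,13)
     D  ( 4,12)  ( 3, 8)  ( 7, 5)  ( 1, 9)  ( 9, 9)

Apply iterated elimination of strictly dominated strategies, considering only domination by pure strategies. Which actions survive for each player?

P2 drop Q (P beats it: A:9>4 B:8>2 C:12>8 D:12>8)
P2 drop R (P beats it: A:9>5 B:8>5 C:12>8 D:12>5)
P2 drop S (P beats it: A:9>5 B:8>7 C:12>4 D:12>9)
P1 drop A (C beats it: P:6>0 T:8>4)
P1 drop B (C beats it: P:6>3 T:8>2)
P1→{C,D} P2→{P,T}

IESDS → P1:{C,D} P2:{P,T}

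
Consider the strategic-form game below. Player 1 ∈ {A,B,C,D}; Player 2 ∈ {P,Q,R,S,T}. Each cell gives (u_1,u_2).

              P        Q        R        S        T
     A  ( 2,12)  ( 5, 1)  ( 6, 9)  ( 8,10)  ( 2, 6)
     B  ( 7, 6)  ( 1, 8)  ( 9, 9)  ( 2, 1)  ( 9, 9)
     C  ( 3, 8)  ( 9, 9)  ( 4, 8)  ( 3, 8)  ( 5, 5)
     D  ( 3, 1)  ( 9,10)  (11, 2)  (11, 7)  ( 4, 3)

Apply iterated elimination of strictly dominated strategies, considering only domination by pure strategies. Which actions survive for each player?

P1 drop A (D beats it: P:3>2 Q:9>5 R:11>6 S:11>8 T:4>2)
P2 drop P (Q beats it: B:8>6 C:9>8 D:10>1)
P2 drop S (Q beats it: B:8>1 C:9>8 D:10>7)
P1→{B,C,D} P2→{Q,R,T}

Remaining: P1:{B,C,D} P2:{Q,R,T}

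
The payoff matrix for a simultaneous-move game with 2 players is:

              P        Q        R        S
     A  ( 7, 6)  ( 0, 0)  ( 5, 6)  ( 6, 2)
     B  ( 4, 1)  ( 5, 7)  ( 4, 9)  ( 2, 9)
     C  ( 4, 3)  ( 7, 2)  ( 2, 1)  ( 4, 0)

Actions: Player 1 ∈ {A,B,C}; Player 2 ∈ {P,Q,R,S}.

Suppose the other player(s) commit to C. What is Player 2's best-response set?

argmax u_2 = {P}

u_2(P vs C) = 3
u_2(Q vs C) = 2
u_2(R vs C) = 1
u_2(S vs C) = 0
max payoff 3 at {P}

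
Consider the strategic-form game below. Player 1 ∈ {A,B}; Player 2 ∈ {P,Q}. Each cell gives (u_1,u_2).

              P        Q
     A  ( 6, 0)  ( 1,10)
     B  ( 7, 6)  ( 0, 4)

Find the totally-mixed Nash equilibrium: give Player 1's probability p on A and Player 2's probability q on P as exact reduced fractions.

P1 indiff ⇒ q·6+(1-q)·1 = q·7+(1-q)·0 ⇒ q(-1) = (1-q)(-1) ⇒ q = 1/2
P2 indiff ⇒ p·0+(1-p)·6 = p·10+(1-p)·4 ⇒ p(-10) = (1-p)(-2) ⇒ p = 1/6

P1 mixes 1/6 on A; P2 mixes 1/2 on P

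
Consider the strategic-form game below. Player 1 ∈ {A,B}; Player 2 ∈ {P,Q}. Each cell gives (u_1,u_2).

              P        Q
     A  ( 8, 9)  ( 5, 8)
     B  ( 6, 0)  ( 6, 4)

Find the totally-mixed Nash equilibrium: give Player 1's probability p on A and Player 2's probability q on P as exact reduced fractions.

P1 indiff ⇒ q·8+(1-q)·5 = q·6+(1-q)·6 ⇒ q(2) = (1-q)(1) ⇒ q = 1/3
P2 indiff ⇒ p·9+(1-p)·0 = p·8+(1-p)·4 ⇒ p(1) = (1-p)(4) ⇒ p = 4/5

(p,q) = (4/5, 1/3)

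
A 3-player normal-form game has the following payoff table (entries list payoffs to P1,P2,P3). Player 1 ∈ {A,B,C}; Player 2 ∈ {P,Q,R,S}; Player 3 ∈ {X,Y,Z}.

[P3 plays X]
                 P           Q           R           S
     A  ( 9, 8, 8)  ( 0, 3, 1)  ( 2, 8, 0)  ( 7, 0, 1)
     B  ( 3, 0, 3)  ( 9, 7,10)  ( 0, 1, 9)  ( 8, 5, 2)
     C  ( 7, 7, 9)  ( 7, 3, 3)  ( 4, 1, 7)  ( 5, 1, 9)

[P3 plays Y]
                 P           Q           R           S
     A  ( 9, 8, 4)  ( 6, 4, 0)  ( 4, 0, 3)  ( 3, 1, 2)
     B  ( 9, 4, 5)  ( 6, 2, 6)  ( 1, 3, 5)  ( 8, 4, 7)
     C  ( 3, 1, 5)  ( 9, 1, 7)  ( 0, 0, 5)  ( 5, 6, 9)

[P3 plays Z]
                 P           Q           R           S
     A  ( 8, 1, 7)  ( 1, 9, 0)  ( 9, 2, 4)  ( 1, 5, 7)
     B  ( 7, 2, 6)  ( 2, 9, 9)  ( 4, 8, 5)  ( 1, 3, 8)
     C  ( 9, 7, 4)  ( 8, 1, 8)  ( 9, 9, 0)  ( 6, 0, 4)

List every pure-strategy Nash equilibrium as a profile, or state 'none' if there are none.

NE set: (A,P,X), (B,Q,X)

(A,P,X): NE
(A,P,Y): not NE [P3→X gives 8>4]
(A,P,Z): not NE [P1→C gives 9>8; P2→Q gives 9>1; P3→X gives 8>7]
(A,Q,X): not NE [P1→B gives 9>0; P2→R gives 8>3]
(A,Q,Y): not NE [P1→C gives 9>6; P2→P gives 8>4; P3→X gives 1>0]
(A,Q,Z): not NE [P1→C gives 8>1; P3→X gives 1>0]
(A,R,X): not NE [P1→C gives 4>2; P3→Z gives 4>0]
(A,R,Y): not NE [P2→P gives 8>0; P3→Z gives 4>3]
(A,R,Z): not NE [P2→Q gives 9>2]
(A,S,X): not NE [P1→B gives 8>7; P2→R gives 8>0; P3→Z gives 7>1]
(A,S,Y): not NE [P1→B gives 8>3; P2→P gives 8>1; P3→Z gives 7>2]
(A,S,Z): not NE [P1→C gives 6>1; P2→Q gives 9>5]
(B,P,X): not NE [P1→A gives 9>3; P2→Q gives 7>0; P3→Z gives 6>3]
(B,P,Y): not NE [P3→Z gives 6>5]
(B,P,Z): not NE [P1→C gives 9>7; P2→Q gives 9>2]
(B,Q,X): NE
(B,Q,Y): not NE [P1→C gives 9>6; P2→S gives 4>2; P3→X gives 10>6]
(B,Q,Z): not NE [P1→C gives 8>2; P3→X gives 10>9]
(B,R,X): not NE [P1→C gives 4>0; P2→Q gives 7>1]
(B,R,Y): not NE [P1→A gives 4>1; P2→S gives 4>3; P3→X gives 9>5]
(B,R,Z): not NE [P1→C gives 9>4; P2→Q gives 9>8; P3→X gives 9>5]
(B,S,X): not NE [P2→Q gives 7>5; P3→Z gives 8>2]
(B,S,Y): not NE [P3→Z gives 8>7]
(B,S,Z): not NE [P1→C gives 6>1; P2→Q gives 9>3]
(C,P,X): not NE [P1→A gives 9>7]
(C,P,Y): not NE [P1→B gives 9>3; P2→S gives 6>1; P3→X gives 9>5]
(C,P,Z): not NE [P2→R gives 9>7; P3→X gives 9>4]
(C,Q,X): not NE [P1→B gives 9>7; P2→P gives 7>3; P3→Z gives 8>3]
(C,Q,Y): not NE [P2→S gives 6>1; P3→Z gives 8>7]
(C,Q,Z): not NE [P2→R gives 9>1]
(C,R,X): not NE [P2→P gives 7>1]
(C,R,Y): not NE [P1→A gives 4>0; P2→S gives 6>0; P3→X gives 7>5]
(C,R,Z): not NE [P3→X gives 7>0]
(C,S,X): not NE [P1→B gives 8>5; P2→P gives 7>1]
(C,S,Y): not NE [P1→B gives 8>5]
(C,S,Z): not NE [P2→R gives 9>0; P3→Y gives 9>4]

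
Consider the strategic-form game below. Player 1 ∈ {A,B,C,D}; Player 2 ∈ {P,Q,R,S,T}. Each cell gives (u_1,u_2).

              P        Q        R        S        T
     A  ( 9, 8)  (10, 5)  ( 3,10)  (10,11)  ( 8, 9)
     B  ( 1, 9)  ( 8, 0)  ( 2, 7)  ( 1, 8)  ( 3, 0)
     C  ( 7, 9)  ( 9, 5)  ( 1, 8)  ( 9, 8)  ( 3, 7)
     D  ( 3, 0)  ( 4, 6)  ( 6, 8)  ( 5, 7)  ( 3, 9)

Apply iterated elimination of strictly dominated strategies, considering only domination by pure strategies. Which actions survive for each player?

P1 drop B (A beats it: P:9>1 Q:10>8 R:3>2 S:10>1 T:8>3)
P1 drop C (A beats it: P:9>7 Q:10>9 R:3>1 S:10>9 T:8>3)
P2 drop P (R beats it: A:10>8 D:8>0)
P2 drop Q (R beats it: A:10>5 D:8>6)
P1→{A,D} P2→{R,S,T}

IESDS → P1:{A,D} P2:{R,S,T}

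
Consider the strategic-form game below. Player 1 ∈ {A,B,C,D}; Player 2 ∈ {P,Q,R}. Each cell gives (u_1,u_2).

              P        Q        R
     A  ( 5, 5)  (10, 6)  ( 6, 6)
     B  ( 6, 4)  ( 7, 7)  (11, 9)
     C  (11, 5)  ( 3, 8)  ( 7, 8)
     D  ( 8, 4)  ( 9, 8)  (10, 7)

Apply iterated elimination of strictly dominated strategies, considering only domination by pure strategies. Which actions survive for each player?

Remaining: P1:{A,B,D} P2:{Q,R}

P2 drop P (Q beats it: A:6>5 B:7>4 C:8>5 D:8>4)
P1 drop C (B beats it: Q:7>3 R:11>7)
P1→{A,B,D} P2→{Q,R}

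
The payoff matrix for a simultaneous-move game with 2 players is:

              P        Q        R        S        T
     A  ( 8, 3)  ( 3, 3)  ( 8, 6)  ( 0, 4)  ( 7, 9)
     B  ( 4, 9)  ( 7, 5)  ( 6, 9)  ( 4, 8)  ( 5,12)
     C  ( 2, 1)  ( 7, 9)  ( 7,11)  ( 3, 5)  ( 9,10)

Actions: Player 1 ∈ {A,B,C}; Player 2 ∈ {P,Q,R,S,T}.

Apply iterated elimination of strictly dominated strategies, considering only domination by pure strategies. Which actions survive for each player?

IESDS → P1:{A,C} P2:{R,T}

P2 drop P (T beats it: A:9>3 B:12>9 C:10>1)
P2 drop Q (R beats it: A:6>3 B:9>5 C:11>9)
P2 drop S (R beats it: A:6>4 B:9>8 C:11>5)
P1 drop B (A beats it: R:8>6 T:7>5)
P1→{A,C} P2→{R,T}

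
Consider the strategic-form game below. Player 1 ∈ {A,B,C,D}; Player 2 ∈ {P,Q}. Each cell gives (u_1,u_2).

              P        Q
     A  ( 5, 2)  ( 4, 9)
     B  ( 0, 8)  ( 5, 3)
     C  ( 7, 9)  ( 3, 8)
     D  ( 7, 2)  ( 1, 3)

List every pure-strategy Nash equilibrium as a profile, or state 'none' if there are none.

NE set: (C,P)

(A,P): not NE [P1→D gives 7>5; P2→Q gives 9>2]
(A,Q): not NE [P1→B gives 5>4]
(B,P): not NE [P1→D gives 7>0]
(B,Q): not NE [P2→P gives 8>3]
(C,P): NE
(C,Q): not NE [P1→B gives 5>3; P2→P gives 9>8]
(D,P): not NE [P2→Q gives 3>2]
(D,Q): not NE [P1→B gives 5>1]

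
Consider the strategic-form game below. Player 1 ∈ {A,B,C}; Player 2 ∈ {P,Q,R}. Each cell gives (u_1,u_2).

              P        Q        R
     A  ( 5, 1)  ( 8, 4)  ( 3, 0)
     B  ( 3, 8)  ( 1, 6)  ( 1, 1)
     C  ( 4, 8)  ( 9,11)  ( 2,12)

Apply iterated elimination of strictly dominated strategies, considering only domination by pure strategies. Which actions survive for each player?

Survivors P1:{A,C} P2:{Q,R}

P1 drop B (A beats it: P:5>3 Q:8>1 R:3>1)
P2 drop P (Q beats it: A:4>1 C:11>8)
P1→{A,C} P2→{Q,R}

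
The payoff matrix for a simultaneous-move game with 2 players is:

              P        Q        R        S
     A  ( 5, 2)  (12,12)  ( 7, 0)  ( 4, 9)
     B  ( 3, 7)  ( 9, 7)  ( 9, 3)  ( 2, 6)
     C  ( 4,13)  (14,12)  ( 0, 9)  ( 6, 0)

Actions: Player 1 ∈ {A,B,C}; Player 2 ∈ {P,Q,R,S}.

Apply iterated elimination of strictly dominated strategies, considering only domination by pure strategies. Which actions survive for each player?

P2 drop R (P beats it: A:2>0 B:7>3 C:13>9)
P1 drop B (A beats it: P:5>3 Q:12>9 S:4>2)
P2 drop S (Q beats it: A:12>9 C:12>0)
P1→{A,C} P2→{P,Q}

Remaining: P1:{A,C} P2:{P,Q}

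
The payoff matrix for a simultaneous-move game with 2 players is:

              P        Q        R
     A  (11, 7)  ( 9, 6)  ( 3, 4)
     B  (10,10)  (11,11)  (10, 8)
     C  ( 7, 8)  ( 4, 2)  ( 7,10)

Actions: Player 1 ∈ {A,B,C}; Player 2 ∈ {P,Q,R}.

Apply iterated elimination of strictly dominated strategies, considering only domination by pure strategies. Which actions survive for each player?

P1 drop C (B beats it: P:10>7 Q:11>4 R:10>7)
P2 drop R (P beats it: A:7>4 B:10>8)
P1→{A,B} P2→{P,Q}

Remaining: P1:{A,B} P2:{P,Q}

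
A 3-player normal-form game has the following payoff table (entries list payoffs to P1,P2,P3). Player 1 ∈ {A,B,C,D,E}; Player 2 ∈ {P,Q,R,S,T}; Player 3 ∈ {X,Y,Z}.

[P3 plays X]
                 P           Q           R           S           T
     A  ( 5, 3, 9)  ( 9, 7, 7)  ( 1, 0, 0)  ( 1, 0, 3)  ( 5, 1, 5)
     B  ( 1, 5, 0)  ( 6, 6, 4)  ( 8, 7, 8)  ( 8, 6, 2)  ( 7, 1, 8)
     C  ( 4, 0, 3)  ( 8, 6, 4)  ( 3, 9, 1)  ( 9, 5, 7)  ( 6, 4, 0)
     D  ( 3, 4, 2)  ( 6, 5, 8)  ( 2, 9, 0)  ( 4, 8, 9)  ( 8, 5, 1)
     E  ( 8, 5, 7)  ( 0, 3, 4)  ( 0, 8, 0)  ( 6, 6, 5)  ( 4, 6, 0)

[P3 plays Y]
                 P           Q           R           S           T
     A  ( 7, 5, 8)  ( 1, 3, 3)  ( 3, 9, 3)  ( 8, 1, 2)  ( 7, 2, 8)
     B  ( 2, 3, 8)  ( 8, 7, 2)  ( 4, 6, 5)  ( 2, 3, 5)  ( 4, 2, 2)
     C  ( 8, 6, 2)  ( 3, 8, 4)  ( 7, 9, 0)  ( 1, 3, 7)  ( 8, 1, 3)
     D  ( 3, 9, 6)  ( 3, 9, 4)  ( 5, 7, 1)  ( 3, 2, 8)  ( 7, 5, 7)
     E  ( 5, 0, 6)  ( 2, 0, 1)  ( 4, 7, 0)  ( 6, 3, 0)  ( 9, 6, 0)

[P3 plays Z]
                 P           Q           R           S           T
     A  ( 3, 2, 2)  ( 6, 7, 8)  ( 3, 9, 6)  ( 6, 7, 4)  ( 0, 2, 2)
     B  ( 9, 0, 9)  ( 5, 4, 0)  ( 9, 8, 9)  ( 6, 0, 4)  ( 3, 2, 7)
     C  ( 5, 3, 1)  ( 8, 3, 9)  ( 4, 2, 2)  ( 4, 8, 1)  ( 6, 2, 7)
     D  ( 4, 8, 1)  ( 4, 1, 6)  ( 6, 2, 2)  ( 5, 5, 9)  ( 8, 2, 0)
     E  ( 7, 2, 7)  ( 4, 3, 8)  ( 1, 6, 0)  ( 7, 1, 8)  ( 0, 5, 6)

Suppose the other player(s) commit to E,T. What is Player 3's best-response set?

BR_3 = {Z}

u_3(X vs E,T) = 0
u_3(Y vs E,T) = 0
u_3(Z vs E,T) = 6
max payoff 6 at {Z}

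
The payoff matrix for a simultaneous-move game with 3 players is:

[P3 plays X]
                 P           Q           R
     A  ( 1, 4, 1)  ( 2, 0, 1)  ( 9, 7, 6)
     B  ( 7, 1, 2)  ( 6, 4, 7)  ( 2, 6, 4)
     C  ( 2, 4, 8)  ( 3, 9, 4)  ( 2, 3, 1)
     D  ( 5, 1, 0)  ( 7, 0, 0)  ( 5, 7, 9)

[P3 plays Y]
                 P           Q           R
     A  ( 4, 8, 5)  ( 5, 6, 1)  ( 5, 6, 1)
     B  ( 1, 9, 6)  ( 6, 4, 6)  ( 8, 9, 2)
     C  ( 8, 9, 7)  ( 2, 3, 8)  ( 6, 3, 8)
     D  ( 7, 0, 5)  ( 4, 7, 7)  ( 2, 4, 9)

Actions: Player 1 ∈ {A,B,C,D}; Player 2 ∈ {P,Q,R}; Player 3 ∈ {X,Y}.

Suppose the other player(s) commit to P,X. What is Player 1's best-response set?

u_1(A vs P,X) = 1
u_1(B vs P,X) = 7
u_1(C vs P,X) = 2
u_1(D vs P,X) = 5
max payoff 7 at {B}

P1 best: {B}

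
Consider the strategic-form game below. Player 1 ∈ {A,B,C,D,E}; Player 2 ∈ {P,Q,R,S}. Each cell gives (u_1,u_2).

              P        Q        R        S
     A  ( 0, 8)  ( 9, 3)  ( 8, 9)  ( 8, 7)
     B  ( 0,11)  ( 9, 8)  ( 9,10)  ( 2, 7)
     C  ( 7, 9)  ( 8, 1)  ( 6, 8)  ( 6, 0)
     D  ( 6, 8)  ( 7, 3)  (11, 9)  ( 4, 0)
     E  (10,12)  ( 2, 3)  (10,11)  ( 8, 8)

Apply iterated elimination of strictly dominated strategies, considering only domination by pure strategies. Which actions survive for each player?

P2 drop Q (P beats it: A:8>3 B:11>8 C:9>1 D:8>3 E:12>3)
P1 drop B (D beats it: P:6>0 R:11>9 S:4>2)
P1 drop C (E beats it: P:10>7 R:10>6 S:8>6)
P2 drop S (P beats it: A:8>7 D:8>0 E:12>8)
P1 drop A (D beats it: P:6>0 R:11>8)
P1→{D,E} P2→{P,R}

Survivors P1:{D,E} P2:{P,R}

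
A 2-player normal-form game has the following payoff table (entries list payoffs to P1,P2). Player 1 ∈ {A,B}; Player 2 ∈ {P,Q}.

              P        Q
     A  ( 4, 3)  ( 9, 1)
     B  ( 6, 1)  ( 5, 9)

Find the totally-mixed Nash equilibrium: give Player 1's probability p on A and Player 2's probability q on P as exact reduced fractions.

(p,q) = (4/5, 2/3)

P1 indiff ⇒ q·4+(1-q)·9 = q·6+(1-q)·5 ⇒ q(-2) = (1-q)(-4) ⇒ q = 2/3
P2 indiff ⇒ p·3+(1-p)·1 = p·1+(1-p)·9 ⇒ p(2) = (1-p)(8) ⇒ p = 4/5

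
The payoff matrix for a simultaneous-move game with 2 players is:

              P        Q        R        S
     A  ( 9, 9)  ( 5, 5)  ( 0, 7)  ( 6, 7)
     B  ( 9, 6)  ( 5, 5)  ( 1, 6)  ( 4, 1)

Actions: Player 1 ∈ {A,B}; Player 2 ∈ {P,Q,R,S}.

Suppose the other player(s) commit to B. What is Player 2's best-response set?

u_2(P vs B) = 6
u_2(Q vs B) = 5
u_2(R vs B) = 6
u_2(S vs B) = 1
max payoff 6 at {P,R}

BR_2 = {P,R}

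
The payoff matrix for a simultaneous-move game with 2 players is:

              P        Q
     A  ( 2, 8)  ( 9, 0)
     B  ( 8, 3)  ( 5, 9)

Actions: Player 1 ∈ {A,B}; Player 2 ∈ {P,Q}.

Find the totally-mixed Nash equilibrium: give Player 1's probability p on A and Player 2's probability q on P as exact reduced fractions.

(p,q) = (3/7, 2/5)

P1 indiff ⇒ q·2+(1-q)·9 = q·8+(1-q)·5 ⇒ q(-6) = (1-q)(-4) ⇒ q = 2/5
P2 indiff ⇒ p·8+(1-p)·3 = p·0+(1-p)·9 ⇒ p(8) = (1-p)(6) ⇒ p = 3/7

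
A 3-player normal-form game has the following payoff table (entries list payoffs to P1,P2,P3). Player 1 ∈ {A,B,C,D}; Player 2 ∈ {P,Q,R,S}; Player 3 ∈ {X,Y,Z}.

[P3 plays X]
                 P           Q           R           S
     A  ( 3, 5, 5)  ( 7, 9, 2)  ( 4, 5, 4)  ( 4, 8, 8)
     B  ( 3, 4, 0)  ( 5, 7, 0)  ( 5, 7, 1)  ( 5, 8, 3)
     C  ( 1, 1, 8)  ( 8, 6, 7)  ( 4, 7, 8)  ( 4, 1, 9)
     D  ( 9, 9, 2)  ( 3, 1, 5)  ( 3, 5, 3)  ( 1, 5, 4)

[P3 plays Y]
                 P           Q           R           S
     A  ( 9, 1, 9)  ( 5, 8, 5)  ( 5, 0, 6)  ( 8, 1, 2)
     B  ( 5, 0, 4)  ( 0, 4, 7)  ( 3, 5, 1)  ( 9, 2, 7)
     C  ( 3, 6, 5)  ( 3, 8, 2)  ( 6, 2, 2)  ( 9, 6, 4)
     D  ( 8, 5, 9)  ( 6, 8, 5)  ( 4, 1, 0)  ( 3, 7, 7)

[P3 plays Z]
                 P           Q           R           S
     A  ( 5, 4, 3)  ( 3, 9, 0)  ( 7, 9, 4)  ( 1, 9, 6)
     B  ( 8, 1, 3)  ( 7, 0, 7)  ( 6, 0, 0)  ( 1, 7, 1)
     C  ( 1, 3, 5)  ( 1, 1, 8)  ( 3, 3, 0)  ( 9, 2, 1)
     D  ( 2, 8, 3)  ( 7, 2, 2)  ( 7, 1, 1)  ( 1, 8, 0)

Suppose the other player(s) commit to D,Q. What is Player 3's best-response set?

u_3(X vs D,Q) = 5
u_3(Y vs D,Q) = 5
u_3(Z vs D,Q) = 2
max payoff 5 at {X,Y}

BR_3 = {X,Y}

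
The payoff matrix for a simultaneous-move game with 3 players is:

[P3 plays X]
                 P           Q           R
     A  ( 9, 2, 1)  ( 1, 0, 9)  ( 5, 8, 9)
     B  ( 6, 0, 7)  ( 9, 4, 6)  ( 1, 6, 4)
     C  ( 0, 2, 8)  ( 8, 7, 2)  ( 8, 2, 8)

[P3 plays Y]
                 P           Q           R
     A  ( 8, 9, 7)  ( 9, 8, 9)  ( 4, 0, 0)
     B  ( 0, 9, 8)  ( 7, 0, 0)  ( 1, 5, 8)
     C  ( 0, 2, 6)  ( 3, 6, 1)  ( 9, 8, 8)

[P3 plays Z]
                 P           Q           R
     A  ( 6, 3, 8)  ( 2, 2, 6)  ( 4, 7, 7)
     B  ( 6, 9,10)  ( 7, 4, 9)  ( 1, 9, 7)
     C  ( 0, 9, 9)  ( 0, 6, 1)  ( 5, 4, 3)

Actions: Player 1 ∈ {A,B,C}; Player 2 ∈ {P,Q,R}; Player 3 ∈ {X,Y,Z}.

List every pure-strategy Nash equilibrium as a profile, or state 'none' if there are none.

PSNE = {(B,P,Z), (C,R,Y)}

(A,P,X): not NE [P2→R gives 8>2; P3→Z gives 8>1]
(A,P,Y): not NE [P3→Z gives 8>7]
(A,P,Z): not NE [P2→R gives 7>3]
(A,Q,X): not NE [P1→B gives 9>1; P2→R gives 8>0]
(A,Q,Y): not NE [P2→P gives 9>8]
(A,Q,Z): not NE [P1→B gives 7>2; P2→R gives 7>2; P3→Y gives 9>6]
(A,R,X): not NE [P1→C gives 8>5]
(A,R,Y): not NE [P1→C gives 9>4; P2→P gives 9>0; P3→X gives 9>0]
(A,R,Z): not NE [P1→C gives 5>4; P3→X gives 9>7]
(B,P,X): not NE [P1→A gives 9>6; P2→R gives 6>0; P3→Z gives 10>7]
(B,P,Y): not NE [P1→A gives 8>0; P3→Z gives 10>8]
(B,P,Z): NE
(B,Q,X): not NE [P2→R gives 6>4; P3→Z gives 9>6]
(B,Q,Y): not NE [P1→A gives 9>7; P2→P gives 9>0; P3→Z gives 9>0]
(B,Q,Z): not NE [P2→R gives 9>4]
(B,R,X): not NE [P1→C gives 8>1; P3→Y gives 8>4]
(B,R,Y): not NE [P1→C gives 9>1; P2→P gives 9>5]
(B,R,Z): not NE [P1→C gives 5>1; P3→Y gives 8>7]
(C,P,X): not NE [P1→A gives 9>0; P2→Q gives 7>2; P3→Z gives 9>8]
(C,P,Y): not NE [P1→A gives 8>0; P2→R gives 8>2; P3→Z gives 9>6]
(C,P,Z): not NE [P1→B gives 6>0]
(C,Q,X): not NE [P1→B gives 9>8]
(C,Q,Y): not NE [P1→A gives 9>3; P2→R gives 8>6; P3→X gives 2>1]
(C,Q,Z): not NE [P1→B gives 7>0; P2→P gives 9>6; P3→X gives 2>1]
(C,R,X): not NE [P2→Q gives 7>2]
(C,R,Y): NE
(C,R,Z): not NE [P2→P gives 9>4; P3→Y gives 8>3]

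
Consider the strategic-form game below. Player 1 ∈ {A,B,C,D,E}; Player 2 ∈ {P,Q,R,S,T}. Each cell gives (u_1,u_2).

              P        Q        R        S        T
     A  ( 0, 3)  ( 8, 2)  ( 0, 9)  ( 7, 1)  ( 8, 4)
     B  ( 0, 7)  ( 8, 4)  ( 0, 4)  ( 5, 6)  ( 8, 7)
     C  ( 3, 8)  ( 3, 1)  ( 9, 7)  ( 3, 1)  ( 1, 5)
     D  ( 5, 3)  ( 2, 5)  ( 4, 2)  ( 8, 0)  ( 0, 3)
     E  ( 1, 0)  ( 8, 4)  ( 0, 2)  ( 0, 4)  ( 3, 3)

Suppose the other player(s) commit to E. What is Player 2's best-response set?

u_2(P vs E) = 0
u_2(Q vs E) = 4
u_2(R vs E) = 2
u_2(S vs E) = 4
u_2(T vs E) = 3
max payoff 4 at {Q,S}

BR_2 = {Q,S}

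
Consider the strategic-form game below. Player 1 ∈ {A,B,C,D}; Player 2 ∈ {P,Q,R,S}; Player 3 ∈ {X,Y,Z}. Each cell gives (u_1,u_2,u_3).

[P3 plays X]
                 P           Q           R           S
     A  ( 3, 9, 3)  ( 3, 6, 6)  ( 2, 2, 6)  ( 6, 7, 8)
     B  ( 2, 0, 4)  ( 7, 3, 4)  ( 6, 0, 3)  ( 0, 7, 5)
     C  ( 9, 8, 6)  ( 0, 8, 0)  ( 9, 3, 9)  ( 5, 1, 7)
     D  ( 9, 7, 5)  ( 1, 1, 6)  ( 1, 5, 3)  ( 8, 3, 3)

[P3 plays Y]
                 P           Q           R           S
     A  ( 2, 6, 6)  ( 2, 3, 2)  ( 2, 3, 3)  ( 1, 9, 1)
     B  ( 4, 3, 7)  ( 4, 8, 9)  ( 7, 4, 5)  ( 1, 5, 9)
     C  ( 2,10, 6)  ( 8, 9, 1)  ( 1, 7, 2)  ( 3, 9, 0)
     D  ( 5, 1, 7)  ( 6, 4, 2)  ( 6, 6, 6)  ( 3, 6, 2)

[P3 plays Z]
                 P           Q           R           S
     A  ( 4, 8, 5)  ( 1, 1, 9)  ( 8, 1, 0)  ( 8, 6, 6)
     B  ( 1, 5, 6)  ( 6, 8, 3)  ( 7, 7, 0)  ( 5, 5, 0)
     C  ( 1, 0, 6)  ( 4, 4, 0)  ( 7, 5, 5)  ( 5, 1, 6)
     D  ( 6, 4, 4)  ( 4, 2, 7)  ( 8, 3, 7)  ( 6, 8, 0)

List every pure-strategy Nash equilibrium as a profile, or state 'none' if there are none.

NE set: (C,P,X)

(A,P,X): not NE [P1→D gives 9>3; P3→Y gives 6>3]
(A,P,Y): not NE [P1→D gives 5>2; P2→S gives 9>6]
(A,P,Z): not NE [P1→D gives 6>4; P3→Y gives 6>5]
(A,Q,X): not NE [P1→B gives 7>3; P2→P gives 9>6; P3→Z gives 9>6]
(A,Q,Y): not NE [P1→C gives 8>2; P2→S gives 9>3; P3→Z gives 9>2]
(A,Q,Z): not NE [P1→B gives 6>1; P2→P gives 8>1]
(A,R,X): not NE [P1→C gives 9>2; P2→P gives 9>2]
(A,R,Y): not NE [P1→B gives 7>2; P2→S gives 9>3; P3→X gives 6>3]
(A,R,Z): not NE [P2→P gives 8>1; P3→X gives 6>0]
(A,S,X): not NE [P1→D gives 8>6; P2→P gives 9>7]
(A,S,Y): not NE [P1→D gives 3>1; P3→X gives 8>1]
(A,S,Z): not NE [P2→P gives 8>6; P3→X gives 8>6]
(B,P,X): not NE [P1→D gives 9>2; P2→S gives 7>0; P3→Y gives 7>4]
(B,P,Y): not NE [P1→D gives 5>4; P2→Q gives 8>3]
(B,P,Z): not NE [P1→D gives 6>1; P2→Q gives 8>5; P3→Y gives 7>6]
(B,Q,X): not NE [P2→S gives 7>3; P3→Y gives 9>4]
(B,Q,Y): not NE [P1→C gives 8>4]
(B,Q,Z): not NE [P3→Y gives 9>3]
(B,R,X): not NE [P1→C gives 9>6; P2→S gives 7>0; P3→Y gives 5>3]
(B,R,Y): not NE [P2→Q gives 8>4]
(B,R,Z): not NE [P1→D gives 8>7; P2→Q gives 8>7; P3→Y gives 5>0]
(B,S,X): not NE [P1→D gives 8>0; P3→Y gives 9>5]
(B,S,Y): not NE [P1→D gives 3>1; P2→Q gives 8>5]
(B,S,Z): not NE [P1→A gives 8>5; P2→Q gives 8>5; P3→Y gives 9>0]
(C,P,X): NE
(C,P,Y): not NE [P1→D gives 5>2]
(C,P,Z): not NE [P1→D gives 6>1; P2→R gives 5>0]
(C,Q,X): not NE [P1→B gives 7>0; P3→Y gives 1>0]
(C,Q,Y): not NE [P2→P gives 10>9]
(C,Q,Z): not NE [P1→B gives 6>4; P2→R gives 5>4; P3→Y gives 1>0]
(C,R,X): not NE [P2→Q gives 8>3]
(C,R,Y): not NE [P1→B gives 7>1; P2→P gives 10>7; P3→X gives 9>2]
(C,R,Z): not NE [P1→D gives 8>7; P3→X gives 9>5]
(C,S,X): not NE [P1→D gives 8>5; P2→Q gives 8>1]
(C,S,Y): not NE [P2→P gives 10>9; P3→X gives 7>0]
(C,S,Z): not NE [P1→A gives 8>5; P2→R gives 5>1; P3→X gives 7>6]
(D,P,X): not NE [P3→Y gives 7>5]
(D,P,Y): not NE [P2→S gives 6>1]
(D,P,Z): not NE [P2→S gives 8>4; P3→Y gives 7>4]
(D,Q,X): not NE [P1→B gives 7>1; P2→P gives 7>1; P3→Z gives 7>6]
(D,Q,Y): not NE [P1→C gives 8>6; P2→S gives 6>4; P3→Z gives 7>2]
(D,Q,Z): not NE [P1→B gives 6>4; P2→S gives 8>2]
(D,R,X): not NE [P1→C gives 9>1; P2→P gives 7>5; P3→Z gives 7>3]
(D,R,Y): not NE [P1→B gives 7>6; P3→Z gives 7>6]
(D,R,Z): not NE [P2→S gives 8>3]
(D,S,X): not NE [P2→P gives 7>3]
(D,S,Y): not NE [P3→X gives 3>2]
(D,S,Z): not NE [P1→A gives 8>6; P3→X gives 3>0]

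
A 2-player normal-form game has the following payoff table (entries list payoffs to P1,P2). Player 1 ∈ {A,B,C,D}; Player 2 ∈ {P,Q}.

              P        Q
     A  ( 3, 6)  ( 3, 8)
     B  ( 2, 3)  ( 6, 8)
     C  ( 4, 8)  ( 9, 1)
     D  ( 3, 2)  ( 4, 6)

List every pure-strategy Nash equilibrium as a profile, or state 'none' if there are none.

Nash profiles: (C,P)

(A,P): not NE [P1→C gives 4>3; P2→Q gives 8>6]
(A,Q): not NE [P1→C gives 9>3]
(B,P): not NE [P1→C gives 4>2; P2→Q gives 8>3]
(B,Q): not NE [P1→C gives 9>6]
(C,P): NE
(C,Q): not NE [P2→P gives 8>1]
(D,P): not NE [P1→C gives 4>3; P2→Q gives 6>2]
(D,Q): not NE [P1→C gives 9>4]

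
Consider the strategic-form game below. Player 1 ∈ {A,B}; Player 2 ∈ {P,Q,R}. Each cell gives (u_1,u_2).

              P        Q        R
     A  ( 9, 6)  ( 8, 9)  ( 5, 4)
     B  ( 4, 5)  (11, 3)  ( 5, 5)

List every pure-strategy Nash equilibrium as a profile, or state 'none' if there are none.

NE set: (B,R)

(A,P): not NE [P2→Q gives 9>6]
(A,Q): not NE [P1→B gives 11>8]
(A,R): not NE [P2→Q gives 9>4]
(B,P): not NE [P1→A gives 9>4]
(B,Q): not NE [P2→R gives 5>3]
(B,R): NE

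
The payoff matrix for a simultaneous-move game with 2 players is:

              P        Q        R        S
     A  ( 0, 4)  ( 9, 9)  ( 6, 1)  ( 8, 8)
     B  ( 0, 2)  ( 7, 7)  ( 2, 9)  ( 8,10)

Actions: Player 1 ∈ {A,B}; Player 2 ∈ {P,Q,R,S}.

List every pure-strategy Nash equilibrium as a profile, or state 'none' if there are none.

(A,P): not NE [P2→Q gives 9>4]
(A,Q): NE
(A,R): not NE [P2→Q gives 9>1]
(A,S): not NE [P2→Q gives 9>8]
(B,P): not NE [P2→S gives 10>2]
(B,Q): not NE [P1→A gives 9>7; P2→S gives 10>7]
(B,R): not NE [P1→A gives 6>2; P2→S gives 10>9]
(B,S): NE

Nash profiles: (A,Q), (B,S)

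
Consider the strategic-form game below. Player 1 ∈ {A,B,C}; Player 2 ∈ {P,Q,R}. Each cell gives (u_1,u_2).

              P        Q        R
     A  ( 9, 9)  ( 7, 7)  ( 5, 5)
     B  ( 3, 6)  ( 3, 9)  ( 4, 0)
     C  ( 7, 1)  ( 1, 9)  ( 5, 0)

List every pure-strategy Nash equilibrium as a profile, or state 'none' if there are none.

NE set: (A,P)

(A,P): NE
(A,Q): not NE [P2→P gives 9>7]
(A,R): not NE [P2→P gives 9>5]
(B,P): not NE [P1→A gives 9>3; P2→Q gives 9>6]
(B,Q): not NE [P1→A gives 7>3]
(B,R): not NE [P1→C gives 5>4; P2→Q gives 9>0]
(C,P): not NE [P1→A gives 9>7; P2→Q gives 9>1]
(C,Q): not NE [P1→A gives 7>1]
(C,R): not NE [P2→Q gives 9>0]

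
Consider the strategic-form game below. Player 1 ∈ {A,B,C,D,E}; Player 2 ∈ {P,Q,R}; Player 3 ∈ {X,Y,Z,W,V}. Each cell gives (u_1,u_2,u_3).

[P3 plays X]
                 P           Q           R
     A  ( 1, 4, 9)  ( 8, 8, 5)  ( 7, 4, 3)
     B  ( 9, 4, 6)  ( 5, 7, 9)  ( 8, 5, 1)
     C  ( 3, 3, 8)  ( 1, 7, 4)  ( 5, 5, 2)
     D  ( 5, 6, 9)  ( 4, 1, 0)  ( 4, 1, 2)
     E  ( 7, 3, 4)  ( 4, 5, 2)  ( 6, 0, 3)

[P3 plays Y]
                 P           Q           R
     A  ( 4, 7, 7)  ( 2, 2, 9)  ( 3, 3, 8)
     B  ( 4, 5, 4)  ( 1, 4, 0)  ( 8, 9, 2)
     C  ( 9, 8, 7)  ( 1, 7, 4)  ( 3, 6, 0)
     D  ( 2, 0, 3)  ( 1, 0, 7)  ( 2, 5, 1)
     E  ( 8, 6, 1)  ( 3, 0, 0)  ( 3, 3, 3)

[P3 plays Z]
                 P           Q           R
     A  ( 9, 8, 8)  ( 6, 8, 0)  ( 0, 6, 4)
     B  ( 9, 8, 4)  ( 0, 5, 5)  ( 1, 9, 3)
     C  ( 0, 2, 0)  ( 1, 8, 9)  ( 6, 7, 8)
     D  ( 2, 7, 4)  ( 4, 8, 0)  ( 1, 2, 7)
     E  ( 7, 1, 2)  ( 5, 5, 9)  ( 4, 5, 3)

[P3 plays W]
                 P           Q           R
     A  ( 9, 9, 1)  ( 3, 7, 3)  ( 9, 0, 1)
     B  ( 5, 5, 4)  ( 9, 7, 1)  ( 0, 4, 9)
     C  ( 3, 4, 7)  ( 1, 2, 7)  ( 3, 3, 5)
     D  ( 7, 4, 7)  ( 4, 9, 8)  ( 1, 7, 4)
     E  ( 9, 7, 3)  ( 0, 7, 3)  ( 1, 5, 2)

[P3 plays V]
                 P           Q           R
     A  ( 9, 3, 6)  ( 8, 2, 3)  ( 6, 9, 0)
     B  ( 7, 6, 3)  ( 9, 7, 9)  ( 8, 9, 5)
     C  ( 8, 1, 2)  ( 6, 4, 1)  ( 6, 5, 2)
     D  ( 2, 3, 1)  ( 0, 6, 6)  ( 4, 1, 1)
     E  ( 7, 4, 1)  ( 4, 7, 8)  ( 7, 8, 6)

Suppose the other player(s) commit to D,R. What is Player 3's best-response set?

P3 best: {Z}

u_3(X vs D,R) = 2
u_3(Y vs D,R) = 1
u_3(Z vs D,R) = 7
u_3(W vs D,R) = 4
u_3(V vs D,R) = 1
max payoff 7 at {Z}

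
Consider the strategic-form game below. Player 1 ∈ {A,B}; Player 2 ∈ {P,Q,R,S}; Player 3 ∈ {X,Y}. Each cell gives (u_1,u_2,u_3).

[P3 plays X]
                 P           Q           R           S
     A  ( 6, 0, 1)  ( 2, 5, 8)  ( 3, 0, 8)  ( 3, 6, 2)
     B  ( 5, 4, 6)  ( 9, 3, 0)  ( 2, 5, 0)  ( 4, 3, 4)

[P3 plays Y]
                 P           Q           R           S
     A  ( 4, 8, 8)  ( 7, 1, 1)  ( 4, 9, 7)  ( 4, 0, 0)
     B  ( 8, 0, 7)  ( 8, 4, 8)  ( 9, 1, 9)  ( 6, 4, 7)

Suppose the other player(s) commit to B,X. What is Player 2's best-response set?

argmax u_2 = {R}

u_2(P vs B,X) = 4
u_2(Q vs B,X) = 3
u_2(R vs B,X) = 5
u_2(S vs B,X) = 3
max payoff 5 at {R}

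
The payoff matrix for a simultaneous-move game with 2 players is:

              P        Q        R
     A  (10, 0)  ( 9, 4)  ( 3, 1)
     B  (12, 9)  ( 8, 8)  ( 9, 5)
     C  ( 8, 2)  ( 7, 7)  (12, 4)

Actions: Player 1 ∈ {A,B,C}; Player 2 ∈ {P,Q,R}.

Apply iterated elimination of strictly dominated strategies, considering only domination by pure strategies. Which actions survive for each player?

Survivors P1:{A,B} P2:{P,Q}

P2 drop R (Q beats it: A:4>1 B:8>5 C:7>4)
P1 drop C (A beats it: P:10>8 Q:9>7)
P1→{A,B} P2→{P,Q}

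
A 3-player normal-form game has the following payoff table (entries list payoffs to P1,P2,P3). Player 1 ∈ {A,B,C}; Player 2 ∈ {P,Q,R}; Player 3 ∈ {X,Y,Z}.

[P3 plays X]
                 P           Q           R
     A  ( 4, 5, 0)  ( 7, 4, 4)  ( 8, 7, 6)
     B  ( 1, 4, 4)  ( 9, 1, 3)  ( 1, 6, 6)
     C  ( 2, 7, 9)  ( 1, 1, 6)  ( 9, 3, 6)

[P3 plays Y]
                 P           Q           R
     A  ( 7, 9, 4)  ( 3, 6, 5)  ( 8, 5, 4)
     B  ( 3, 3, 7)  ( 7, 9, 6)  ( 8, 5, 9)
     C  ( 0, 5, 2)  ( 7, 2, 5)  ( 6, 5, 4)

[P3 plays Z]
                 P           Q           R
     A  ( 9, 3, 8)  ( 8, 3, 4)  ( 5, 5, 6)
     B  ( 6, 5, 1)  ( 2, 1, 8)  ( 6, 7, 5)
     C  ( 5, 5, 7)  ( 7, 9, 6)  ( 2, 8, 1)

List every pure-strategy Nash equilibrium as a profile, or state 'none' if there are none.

(A,P,X): not NE [P2→R gives 7>5; P3→Z gives 8>0]
(A,P,Y): not NE [P3→Z gives 8>4]
(A,P,Z): not NE [P2→R gives 5>3]
(A,Q,X): not NE [P1→B gives 9>7; P2→R gives 7>4; P3→Y gives 5>4]
(A,Q,Y): not NE [P1→C gives 7>3; P2→P gives 9>6]
(A,Q,Z): not NE [P2→R gives 5>3; P3→Y gives 5>4]
(A,R,X): not NE [P1→C gives 9>8]
(A,R,Y): not NE [P2→P gives 9>5; P3→Z gives 6>4]
(A,R,Z): not NE [P1→B gives 6>5]
(B,P,X): not NE [P1→A gives 4>1; P2→R gives 6>4; P3→Y gives 7>4]
(B,P,Y): not NE [P1→A gives 7>3; P2→Q gives 9>3]
(B,P,Z): not NE [P1→A gives 9>6; P2→R gives 7>5; P3→Y gives 7>1]
(B,Q,X): not NE [P2→R gives 6>1; P3→Z gives 8>3]
(B,Q,Y): not NE [P3→Z gives 8>6]
(B,Q,Z): not NE [P1→A gives 8>2; P2→R gives 7>1]
(B,R,X): not NE [P1→C gives 9>1; P3→Y gives 9>6]
(B,R,Y): not NE [P2→Q gives 9>5]
(B,R,Z): not NE [P3→Y gives 9>5]
(C,P,X): not NE [P1→A gives 4>2]
(C,P,Y): not NE [P1→A gives 7>0; P3→X gives 9>2]
(C,P,Z): not NE [P1→A gives 9>5; P2→Q gives 9>5; P3→X gives 9>7]
(C,Q,X): not NE [P1→B gives 9>1; P2→P gives 7>1]
(C,Q,Y): not NE [P2→R gives 5>2; P3→Z gives 6>5]
(C,Q,Z): not NE [P1→A gives 8>7]
(C,R,X): not NE [P2→P gives 7>3]
(C,R,Y): not NE [P1→B gives 8>6; P3→X gives 6>4]
(C,R,Z): not NE [P1→B gives 6>2; P2→Q gives 9>8; P3→X gives 6>1]

PSNE: ∅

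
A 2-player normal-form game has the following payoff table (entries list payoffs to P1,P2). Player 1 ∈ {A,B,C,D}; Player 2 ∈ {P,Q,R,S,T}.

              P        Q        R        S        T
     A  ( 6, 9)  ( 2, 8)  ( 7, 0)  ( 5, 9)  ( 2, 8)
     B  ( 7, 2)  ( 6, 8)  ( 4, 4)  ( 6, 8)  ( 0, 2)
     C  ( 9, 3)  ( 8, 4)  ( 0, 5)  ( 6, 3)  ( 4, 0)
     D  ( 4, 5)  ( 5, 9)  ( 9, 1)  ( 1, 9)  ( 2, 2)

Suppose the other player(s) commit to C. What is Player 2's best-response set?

argmax u_2 = {R}

u_2(P vs C) = 3
u_2(Q vs C) = 4
u_2(R vs C) = 5
u_2(S vs C) = 3
u_2(T vs C) = 0
max payoff 5 at {R}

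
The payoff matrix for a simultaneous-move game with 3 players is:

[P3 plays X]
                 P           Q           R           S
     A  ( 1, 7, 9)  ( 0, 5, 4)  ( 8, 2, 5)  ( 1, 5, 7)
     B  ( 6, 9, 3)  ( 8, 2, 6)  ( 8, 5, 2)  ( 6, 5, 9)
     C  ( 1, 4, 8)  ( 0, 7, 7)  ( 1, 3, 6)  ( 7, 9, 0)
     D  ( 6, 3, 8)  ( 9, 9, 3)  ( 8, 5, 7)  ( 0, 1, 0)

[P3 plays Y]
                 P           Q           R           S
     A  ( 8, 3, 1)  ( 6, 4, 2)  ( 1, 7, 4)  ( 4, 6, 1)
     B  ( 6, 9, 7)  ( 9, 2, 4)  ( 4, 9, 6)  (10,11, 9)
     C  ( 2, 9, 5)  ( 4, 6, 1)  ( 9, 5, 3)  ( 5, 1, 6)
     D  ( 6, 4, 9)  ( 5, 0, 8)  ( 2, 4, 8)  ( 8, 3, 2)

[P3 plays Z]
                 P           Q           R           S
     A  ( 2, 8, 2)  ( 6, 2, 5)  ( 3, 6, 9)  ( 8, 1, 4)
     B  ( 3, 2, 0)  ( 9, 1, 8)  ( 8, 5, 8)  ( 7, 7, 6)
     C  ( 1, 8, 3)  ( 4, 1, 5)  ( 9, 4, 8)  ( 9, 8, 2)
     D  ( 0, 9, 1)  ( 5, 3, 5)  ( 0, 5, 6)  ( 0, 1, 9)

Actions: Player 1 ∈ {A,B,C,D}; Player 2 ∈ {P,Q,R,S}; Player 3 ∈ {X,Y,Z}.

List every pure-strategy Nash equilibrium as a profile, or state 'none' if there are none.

(A,P,X): not NE [P1→D gives 6>1]
(A,P,Y): not NE [P2→R gives 7>3; P3→X gives 9>1]
(A,P,Z): not NE [P1→B gives 3>2; P3→X gives 9>2]
(A,Q,X): not NE [P1→D gives 9>0; P2→P gives 7>5; P3→Z gives 5>4]
(A,Q,Y): not NE [P1→B gives 9>6; P2→R gives 7>4; P3→Z gives 5>2]
(A,Q,Z): not NE [P1→B gives 9>6; P2→P gives 8>2]
(A,R,X): not NE [P2→P gives 7>2; P3→Z gives 9>5]
(A,R,Y): not NE [P1→C gives 9>1; P3→Z gives 9>4]
(A,R,Z): not NE [P1→C gives 9>3; P2→P gives 8>6]
(A,S,X): not NE [P1→C gives 7>1; P2→P gives 7>5]
(A,S,Y): not NE [P1→B gives 10>4; P2→R gives 7>6; P3→X gives 7>1]
(A,S,Z): not NE [P1→C gives 9>8; P2→P gives 8>1; P3→X gives 7>4]
(B,P,X): not NE [P3→Y gives 7>3]
(B,P,Y): not NE [P1→A gives 8>6; P2→S gives 11>9]
(B,P,Z): not NE [P2→S gives 7>2; P3→Y gives 7>0]
(B,Q,X): not NE [P1→D gives 9>8; P2→P gives 9>2; P3→Z gives 8>6]
(B,Q,Y): not NE [P2→S gives 11>2; P3→Z gives 8>4]
(B,Q,Z): not NE [P2→S gives 7>1]
(B,R,X): not NE [P2→P gives 9>5; P3→Z gives 8>2]
(B,R,Y): not NE [P1→C gives 9>4; P2→S gives 11>9; P3→Z gives 8>6]
(B,R,Z): not NE [P1→C gives 9>8; P2→S gives 7>5]
(B,S,X): not NE [P1→C gives 7>6; P2→P gives 9>5]
(B,S,Y): NE
(B,S,Z): not NE [P1→C gives 9>7; P3→Y gives 9>6]
(C,P,X): not NE [P1→D gives 6>1; P2→S gives 9>4]
(C,P,Y): not NE [P1→A gives 8>2; P3→X gives 8>5]
(C,P,Z): not NE [P1→B gives 3>1; P3→X gives 8>3]
(C,Q,X): not NE [P1→D gives 9>0; P2→S gives 9>7]
(C,Q,Y): not NE [P1→B gives 9>4; P2→P gives 9>6; P3→X gives 7>1]
(C,Q,Z): not NE [P1→B gives 9>4; P2→S gives 8>1; P3→X gives 7>5]
(C,R,X): not NE [P1→D gives 8>1; P2→S gives 9>3; P3→Z gives 8>6]
(C,R,Y): not NE [P2→P gives 9>5; P3→Z gives 8>3]
(C,R,Z): not NE [P2→S gives 8>4]
(C,S,X): not NE [P3→Y gives 6>0]
(C,S,Y): not NE [P1→B gives 10>5; P2→P gives 9>1]
(C,S,Z): not NE [P3→Y gives 6>2]
(D,P,X): not NE [P2→Q gives 9>3; P3→Y gives 9>8]
(D,P,Y): not NE [P1→A gives 8>6]
(D,P,Z): not NE [P1→B gives 3>0; P3→Y gives 9>1]
(D,Q,X): not NE [P3→Y gives 8>3]
(D,Q,Y): not NE [P1→B gives 9>5; P2→R gives 4>0]
(D,Q,Z): not NE [P1→B gives 9>5; P2→P gives 9>3; P3→Y gives 8>5]
(D,R,X): not NE [P2→Q gives 9>5; P3→Y gives 8>7]
(D,R,Y): not NE [P1→C gives 9>2]
(D,R,Z): not NE [P1→C gives 9>0; P2→P gives 9>5; P3→Y gives 8>6]
(D,S,X): not NE [P1→C gives 7>0; P2→Q gives 9>1; P3→Z gives 9>0]
(D,S,Y): not NE [P1→B gives 10>8; P2→R gives 4>3; P3→Z gives 9>2]
(D,S,Z): not NE [P1→C gives 9>0; P2→P gives 9>1]

PSNE = {(B,S,Y)}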